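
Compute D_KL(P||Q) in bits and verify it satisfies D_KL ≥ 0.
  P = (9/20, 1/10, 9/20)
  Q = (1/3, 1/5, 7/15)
0.0712 bits

KL divergence satisfies the Gibbs inequality: D_KL(P||Q) ≥ 0 for all distributions P, Q.

D_KL(P||Q) = Σ p(x) log(p(x)/q(x))
Term by term:
  x=0: 9/20 × log_2[(9/20)/(1/3)] = 0.1948
  x=1: 1/10 × log_2[(1/10)/(1/5)] = -0.1000
  x=2: 9/20 × log_2[(9/20)/(7/15)] = -0.0236
D_KL(P||Q) = 0.0712 bits

D_KL(P||Q) = 0.0712 ≥ 0 ✓

This non-negativity is a fundamental property: relative entropy cannot be negative because it measures how different Q is from P.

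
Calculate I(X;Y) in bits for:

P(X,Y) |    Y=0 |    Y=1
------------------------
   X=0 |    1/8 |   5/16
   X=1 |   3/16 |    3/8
0.0019 bits

Mutual information: I(X;Y) = H(X) + H(Y) - H(X,Y)

Marginals:
P(X) = (7/16, 9/16), H(X) = 0.9887 bits
P(Y) = (5/16, 11/16), H(Y) = 0.8960 bits

Joint entropy: H(X,Y) = 1.8829 bits

I(X;Y) = 0.9887 + 0.8960 - 1.8829 = 0.0019 bits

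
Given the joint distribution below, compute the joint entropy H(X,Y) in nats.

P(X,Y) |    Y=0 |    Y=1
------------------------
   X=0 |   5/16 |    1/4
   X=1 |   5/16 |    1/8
1.3335 nats

Joint entropy is H(X,Y) = -Σ_{x,y} p(x,y) log p(x,y).

Summing over all non-zero entries:
H(X,Y) = -[5/16·log_e(5/16) + 1/4·log_e(1/4) + 5/16·log_e(5/16) + 1/8·log_e(1/8)]
H(X,Y) = 1.3335 nats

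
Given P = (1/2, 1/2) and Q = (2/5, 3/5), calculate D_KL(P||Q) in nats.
0.0204 nats

KL divergence: D_KL(P||Q) = Σ p(x) log(p(x)/q(x))

Computing term by term:
  x=0: 1/2 × log_e[(1/2)/(2/5)] = 1/2 × 0.2231 = 0.1116
  x=1: 1/2 × log_e[(1/2)/(3/5)] = 1/2 × -0.1823 = -0.0912

D_KL(P||Q) = 0.0204 nats

Note: KL divergence is always non-negative and equals 0 iff P = Q.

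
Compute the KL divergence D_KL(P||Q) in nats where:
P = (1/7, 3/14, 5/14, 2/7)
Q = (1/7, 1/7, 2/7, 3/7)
0.0507 nats

KL divergence: D_KL(P||Q) = Σ p(x) log(p(x)/q(x))

Computing term by term:
  x=0: 1/7 × log_e[(1/7)/(1/7)] = 1/7 × 0.0000 = 0.0000
  x=1: 3/14 × log_e[(3/14)/(1/7)] = 3/14 × 0.4055 = 0.0869
  x=2: 5/14 × log_e[(5/14)/(2/7)] = 5/14 × 0.2231 = 0.0797
  x=3: 2/7 × log_e[(2/7)/(3/7)] = 2/7 × -0.4055 = -0.1158

D_KL(P||Q) = 0.0507 nats

Note: KL divergence is always non-negative and equals 0 iff P = Q.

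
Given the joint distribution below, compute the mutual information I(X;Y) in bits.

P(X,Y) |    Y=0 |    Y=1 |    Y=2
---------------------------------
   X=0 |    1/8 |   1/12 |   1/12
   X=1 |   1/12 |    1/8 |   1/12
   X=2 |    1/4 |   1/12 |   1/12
0.0551 bits

Mutual information: I(X;Y) = H(X) + H(Y) - H(X,Y)

Marginals:
P(X) = (7/24, 7/24, 5/12), H(X) = 1.5632 bits
P(Y) = (11/24, 7/24, 1/4), H(Y) = 1.5343 bits

Joint entropy: H(X,Y) = 3.0425 bits

I(X;Y) = 1.5632 + 1.5343 - 3.0425 = 0.0551 bits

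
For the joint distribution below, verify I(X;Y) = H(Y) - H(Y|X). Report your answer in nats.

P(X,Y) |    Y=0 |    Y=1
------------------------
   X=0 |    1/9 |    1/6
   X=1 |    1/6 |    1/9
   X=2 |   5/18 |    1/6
I(X;Y) = 0.0190 nats

Mutual information has multiple equivalent forms:
- I(X;Y) = H(X) - H(X|Y)
- I(X;Y) = H(Y) - H(Y|X)
- I(X;Y) = H(X) + H(Y) - H(X,Y)

Computing all quantities:
H(X) = 1.0720, H(Y) = 0.6870, H(X,Y) = 1.7400
H(X|Y) = 1.0530, H(Y|X) = 0.6679

Verification:
H(X) - H(X|Y) = 1.0720 - 1.0530 = 0.0190
H(Y) - H(Y|X) = 0.6870 - 0.6679 = 0.0190
H(X) + H(Y) - H(X,Y) = 1.0720 + 0.6870 - 1.7400 = 0.0190

All forms give I(X;Y) = 0.0190 nats. ✓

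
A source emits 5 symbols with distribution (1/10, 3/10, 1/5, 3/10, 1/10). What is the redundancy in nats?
0.1046 nats

Redundancy measures how far a source is from maximum entropy:
R = H_max - H(X)

Maximum entropy for 5 symbols: H_max = log_e(5) = 1.6094 nats
Actual entropy: H(X) = 1.5048 nats
Redundancy: R = 1.6094 - 1.5048 = 0.1046 nats

This redundancy represents potential for compression: the source could be compressed by 0.1046 nats per symbol.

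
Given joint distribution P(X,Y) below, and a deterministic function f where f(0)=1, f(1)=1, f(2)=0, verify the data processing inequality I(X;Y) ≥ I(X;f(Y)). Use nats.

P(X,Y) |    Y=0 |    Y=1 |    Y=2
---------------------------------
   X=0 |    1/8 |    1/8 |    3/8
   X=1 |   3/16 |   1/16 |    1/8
I(X;Y) = 0.0507, I(X;f(Y)) = 0.0338, inequality holds: 0.0507 ≥ 0.0338

Data Processing Inequality: For any Markov chain X → Y → Z, we have I(X;Y) ≥ I(X;Z).

Here Z = f(Y) is a deterministic function of Y, forming X → Y → Z.

Original I(X;Y) = 0.0507 nats

After applying f:
P(X,Z) where Z=f(Y):
- P(X,Z=0) = P(X,Y=2)
- P(X,Z=1) = P(X,Y=0) + P(X,Y=1)

I(X;Z) = I(X;f(Y)) = 0.0338 nats

Verification: 0.0507 ≥ 0.0338 ✓

Information cannot be created by processing; the function f can only lose information about X.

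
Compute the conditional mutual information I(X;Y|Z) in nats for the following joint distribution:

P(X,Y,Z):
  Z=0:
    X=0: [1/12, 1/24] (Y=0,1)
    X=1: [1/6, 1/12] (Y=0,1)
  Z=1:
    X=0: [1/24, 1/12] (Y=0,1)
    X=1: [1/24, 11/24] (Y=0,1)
0.0224 nats

Conditional mutual information: I(X;Y|Z) = H(X|Z) + H(Y|Z) - H(X,Y|Z)

H(Z) = 0.6616
H(X,Z) = 1.2130 → H(X|Z) = 0.5514
H(Y,Z) = 1.1457 → H(Y|Z) = 0.4841
H(X,Y,Z) = 1.6747 → H(X,Y|Z) = 1.0131

I(X;Y|Z) = 0.5514 + 0.4841 - 1.0131 = 0.0224 nats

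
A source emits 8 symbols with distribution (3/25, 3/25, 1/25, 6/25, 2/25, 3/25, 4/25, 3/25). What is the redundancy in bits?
0.1373 bits

Redundancy measures how far a source is from maximum entropy:
R = H_max - H(X)

Maximum entropy for 8 symbols: H_max = log_2(8) = 3.0000 bits
Actual entropy: H(X) = 2.8627 bits
Redundancy: R = 3.0000 - 2.8627 = 0.1373 bits

This redundancy represents potential for compression: the source could be compressed by 0.1373 bits per symbol.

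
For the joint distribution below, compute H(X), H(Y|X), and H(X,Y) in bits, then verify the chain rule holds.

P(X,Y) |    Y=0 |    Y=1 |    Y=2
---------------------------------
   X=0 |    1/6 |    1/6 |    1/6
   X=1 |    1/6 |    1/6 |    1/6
H(X,Y) = 2.5850, H(X) = 1.0000, H(Y|X) = 1.5850 (all in bits)

Chain rule: H(X,Y) = H(X) + H(Y|X)

Left side — joint entropy directly:
H(X,Y) = -Σ p(x,y) log p(x,y) = 2.5850 bits

Right side — compute H(Y|X) from the conditional distributions:
P(X) = (1/2, 1/2), so H(X) = 1.0000 bits
H(Y|X) = Σ_x P(X=x) · H(Y|X=x):
  P(Y|X=0) = (1/3, 1/3, 1/3), H(Y|X=0) = 1.5850, weight P(X=0) = 1/2
  P(Y|X=1) = (1/3, 1/3, 1/3), H(Y|X=1) = 1.5850, weight P(X=1) = 1/2
H(Y|X) = 1.5850 bits

H(X) + H(Y|X) = 1.0000 + 1.5850 = 2.5850 bits

Both sides equal 2.5850 bits. ✓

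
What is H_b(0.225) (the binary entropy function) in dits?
0.2316 dits

The binary entropy function is:
H(p) = -p log(p) - (1-p) log(1-p)

H(0.225) = -0.225 × log_10(0.225) - 0.775 × log_10(0.775)
H(0.225) = 0.2316 dits

Note: Binary entropy is maximized at p=0.5 (H=1 bit) and minimized at p=0 or p=1 (H=0).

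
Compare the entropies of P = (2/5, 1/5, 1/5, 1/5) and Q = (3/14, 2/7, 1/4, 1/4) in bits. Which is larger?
Q

Computing entropies in bits:
H(P) = 1.9219
H(Q) = 1.9926

Distribution Q has higher entropy.

Intuition: The distribution closer to uniform (more spread out) has higher entropy.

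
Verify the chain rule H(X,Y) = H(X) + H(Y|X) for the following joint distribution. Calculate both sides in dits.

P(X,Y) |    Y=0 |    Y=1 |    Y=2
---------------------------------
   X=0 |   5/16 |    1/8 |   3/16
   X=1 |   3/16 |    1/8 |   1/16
H(X,Y) = 0.7315, H(X) = 0.2873, H(Y|X) = 0.4442 (all in dits)

Chain rule: H(X,Y) = H(X) + H(Y|X)

Left side — joint entropy directly:
H(X,Y) = -Σ p(x,y) log p(x,y) = 0.7315 dits

Right side — compute H(Y|X) from the conditional distributions:
P(X) = (5/8, 3/8), so H(X) = 0.2873 dits
H(Y|X) = Σ_x P(X=x) · H(Y|X=x):
  P(Y|X=0) = (1/2, 1/5, 3/10), H(Y|X=0) = 0.4472, weight P(X=0) = 5/8
  P(Y|X=1) = (1/2, 1/3, 1/6), H(Y|X=1) = 0.4392, weight P(X=1) = 3/8
H(Y|X) = 0.4442 dits

H(X) + H(Y|X) = 0.2873 + 0.4442 = 0.7315 dits

Both sides equal 0.7315 dits. ✓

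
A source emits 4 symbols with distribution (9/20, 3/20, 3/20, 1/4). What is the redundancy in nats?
0.1113 nats

Redundancy measures how far a source is from maximum entropy:
R = H_max - H(X)

Maximum entropy for 4 symbols: H_max = log_e(4) = 1.3863 nats
Actual entropy: H(X) = 1.2750 nats
Redundancy: R = 1.3863 - 1.2750 = 0.1113 nats

This redundancy represents potential for compression: the source could be compressed by 0.1113 nats per symbol.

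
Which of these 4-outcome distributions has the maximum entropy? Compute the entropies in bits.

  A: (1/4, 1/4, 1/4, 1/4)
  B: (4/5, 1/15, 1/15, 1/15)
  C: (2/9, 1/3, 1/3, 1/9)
A

For a discrete distribution over n outcomes, entropy is maximized by the uniform distribution.

Computing entropies:
H(A) = 2.0000 bits
H(B) = 1.0389 bits
H(C) = 1.8911 bits

The uniform distribution (where all probabilities equal 1/4) achieves the maximum entropy of log_2(4) = 2.0000 bits.

Distribution A has the highest entropy.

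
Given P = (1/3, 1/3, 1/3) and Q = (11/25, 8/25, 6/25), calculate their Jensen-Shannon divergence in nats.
0.0076 nats

Jensen-Shannon divergence is:
JSD(P||Q) = 0.5 × D_KL(P||M) + 0.5 × D_KL(Q||M)
where M = 0.5 × (P + Q) is the mixture distribution.

M = 0.5 × (1/3, 1/3, 1/3) + 0.5 × (11/25, 8/25, 6/25) = (0.386667, 0.326667, 0.286667)

D_KL(P||M) = 0.0075 nats
D_KL(Q||M) = 0.0076 nats

JSD(P||Q) = 0.5 × 0.0075 + 0.5 × 0.0076 = 0.0076 nats

Unlike KL divergence, JSD is symmetric and bounded: 0 ≤ JSD ≤ log(2).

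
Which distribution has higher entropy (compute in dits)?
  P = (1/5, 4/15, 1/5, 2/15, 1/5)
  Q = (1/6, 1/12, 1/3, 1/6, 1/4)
P

Computing entropies in dits:
H(P) = 0.6891
H(Q) = 0.6589

Distribution P has higher entropy.

Intuition: The distribution closer to uniform (more spread out) has higher entropy.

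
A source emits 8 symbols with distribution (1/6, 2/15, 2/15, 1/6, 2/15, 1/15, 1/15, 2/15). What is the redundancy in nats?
0.0465 nats

Redundancy measures how far a source is from maximum entropy:
R = H_max - H(X)

Maximum entropy for 8 symbols: H_max = log_e(8) = 2.0794 nats
Actual entropy: H(X) = 2.0329 nats
Redundancy: R = 2.0794 - 2.0329 = 0.0465 nats

This redundancy represents potential for compression: the source could be compressed by 0.0465 nats per symbol.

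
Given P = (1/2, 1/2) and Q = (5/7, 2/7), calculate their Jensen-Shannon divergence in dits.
0.0106 dits

Jensen-Shannon divergence is:
JSD(P||Q) = 0.5 × D_KL(P||M) + 0.5 × D_KL(Q||M)
where M = 0.5 × (P + Q) is the mixture distribution.

M = 0.5 × (1/2, 1/2) + 0.5 × (5/7, 2/7) = (17/28, 11/28)

D_KL(P||M) = 0.0102 dits
D_KL(Q||M) = 0.0109 dits

JSD(P||Q) = 0.5 × 0.0102 + 0.5 × 0.0109 = 0.0106 dits

Unlike KL divergence, JSD is symmetric and bounded: 0 ≤ JSD ≤ log(2).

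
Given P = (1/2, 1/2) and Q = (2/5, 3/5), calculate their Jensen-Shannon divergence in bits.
0.0073 bits

Jensen-Shannon divergence is:
JSD(P||Q) = 0.5 × D_KL(P||M) + 0.5 × D_KL(Q||M)
where M = 0.5 × (P + Q) is the mixture distribution.

M = 0.5 × (1/2, 1/2) + 0.5 × (2/5, 3/5) = (9/20, 11/20)

D_KL(P||M) = 0.0072 bits
D_KL(Q||M) = 0.0073 bits

JSD(P||Q) = 0.5 × 0.0072 + 0.5 × 0.0073 = 0.0073 bits

Unlike KL divergence, JSD is symmetric and bounded: 0 ≤ JSD ≤ log(2).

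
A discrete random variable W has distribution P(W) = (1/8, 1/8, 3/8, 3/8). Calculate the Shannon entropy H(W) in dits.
0.5452 dits

Shannon entropy is H(X) = -Σ p(x) log p(x).

For P = (1/8, 1/8, 3/8, 3/8):
H = -1/8 × log_10(1/8) -1/8 × log_10(1/8) -3/8 × log_10(3/8) -3/8 × log_10(3/8)
H = 0.5452 dits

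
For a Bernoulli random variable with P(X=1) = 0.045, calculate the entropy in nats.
0.1835 nats

The binary entropy function is:
H(p) = -p log(p) - (1-p) log(1-p)

H(0.045) = -0.045 × log_e(0.045) - 0.955 × log_e(0.955)
H(0.045) = 0.1835 nats

Note: Binary entropy is maximized at p=0.5 (H=1 bit) and minimized at p=0 or p=1 (H=0).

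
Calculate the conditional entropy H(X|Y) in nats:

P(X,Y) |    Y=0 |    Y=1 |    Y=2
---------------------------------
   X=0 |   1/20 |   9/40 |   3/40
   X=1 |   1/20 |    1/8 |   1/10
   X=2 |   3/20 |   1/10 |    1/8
1.0273 nats

Using the chain rule: H(X|Y) = H(X,Y) - H(Y)

First, compute H(X,Y) = 2.0944 nats

Marginal P(Y) = (1/4, 9/20, 3/10)
H(Y) = 1.0671 nats

H(X|Y) = H(X,Y) - H(Y) = 2.0944 - 1.0671 = 1.0273 nats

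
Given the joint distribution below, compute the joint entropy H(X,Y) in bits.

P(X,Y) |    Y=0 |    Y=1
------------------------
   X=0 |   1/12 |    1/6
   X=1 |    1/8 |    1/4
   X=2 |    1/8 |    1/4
2.4796 bits

Joint entropy is H(X,Y) = -Σ_{x,y} p(x,y) log p(x,y).

Summing over all non-zero entries:
H(X,Y) = -[1/12·log_2(1/12) + 1/6·log_2(1/6) + 1/8·log_2(1/8) + 1/4·log_2(1/4) + 1/8·log_2(1/8) + 1/4·log_2(1/4)]
H(X,Y) = 2.4796 bits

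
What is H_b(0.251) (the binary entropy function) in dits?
0.2447 dits

The binary entropy function is:
H(p) = -p log(p) - (1-p) log(1-p)

H(0.251) = -0.251 × log_10(0.251) - 0.749 × log_10(0.749)
H(0.251) = 0.2447 dits

Note: Binary entropy is maximized at p=0.5 (H=1 bit) and minimized at p=0 or p=1 (H=0).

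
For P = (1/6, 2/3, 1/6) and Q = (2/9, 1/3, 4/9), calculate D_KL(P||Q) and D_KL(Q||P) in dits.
D_KL(P||Q) = 0.1089, D_KL(Q||P) = 0.1167

KL divergence is not symmetric: D_KL(P||Q) ≠ D_KL(Q||P) in general.

D_KL(P||Q) = 0.1089 dits
D_KL(Q||P) = 0.1167 dits

No, they are not equal!

This asymmetry is why KL divergence is not a true distance metric.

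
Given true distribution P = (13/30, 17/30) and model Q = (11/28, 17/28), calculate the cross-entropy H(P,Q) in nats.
0.6876 nats

Cross-entropy: H(P,Q) = -Σ p(x) log q(x)

Alternatively: H(P,Q) = H(P) + D_KL(P||Q)
H(P) = 0.6842 nats
D_KL(P||Q) = 0.0034 nats

H(P,Q) = 0.6842 + 0.0034 = 0.6876 nats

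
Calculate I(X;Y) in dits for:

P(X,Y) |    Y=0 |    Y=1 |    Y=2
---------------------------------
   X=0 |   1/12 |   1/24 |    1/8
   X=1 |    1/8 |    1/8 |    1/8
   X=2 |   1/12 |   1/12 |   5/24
0.0111 dits

Mutual information: I(X;Y) = H(X) + H(Y) - H(X,Y)

Marginals:
P(X) = (1/4, 3/8, 3/8), H(X) = 0.4700 dits
P(Y) = (7/24, 1/4, 11/24), H(Y) = 0.4619 dits

Joint entropy: H(X,Y) = 0.9208 dits

I(X;Y) = 0.4700 + 0.4619 - 0.9208 = 0.0111 dits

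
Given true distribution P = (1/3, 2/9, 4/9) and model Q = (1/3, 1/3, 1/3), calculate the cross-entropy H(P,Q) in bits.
1.5850 bits

Cross-entropy: H(P,Q) = -Σ p(x) log q(x)

Alternatively: H(P,Q) = H(P) + D_KL(P||Q)
H(P) = 1.5305 bits
D_KL(P||Q) = 0.0545 bits

H(P,Q) = 1.5305 + 0.0545 = 1.5850 bits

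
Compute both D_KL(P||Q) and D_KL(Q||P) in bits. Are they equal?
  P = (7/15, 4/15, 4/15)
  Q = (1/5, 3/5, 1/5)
D_KL(P||Q) = 0.3691, D_KL(Q||P) = 0.3745

KL divergence is not symmetric: D_KL(P||Q) ≠ D_KL(Q||P) in general.

D_KL(P||Q) = 0.3691 bits
D_KL(Q||P) = 0.3745 bits

No, they are not equal!

This asymmetry is why KL divergence is not a true distance metric.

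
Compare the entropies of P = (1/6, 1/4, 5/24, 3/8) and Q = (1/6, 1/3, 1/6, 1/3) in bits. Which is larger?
P

Computing entropies in bits:
H(P) = 1.9329
H(Q) = 1.9183

Distribution P has higher entropy.

Intuition: The distribution closer to uniform (more spread out) has higher entropy.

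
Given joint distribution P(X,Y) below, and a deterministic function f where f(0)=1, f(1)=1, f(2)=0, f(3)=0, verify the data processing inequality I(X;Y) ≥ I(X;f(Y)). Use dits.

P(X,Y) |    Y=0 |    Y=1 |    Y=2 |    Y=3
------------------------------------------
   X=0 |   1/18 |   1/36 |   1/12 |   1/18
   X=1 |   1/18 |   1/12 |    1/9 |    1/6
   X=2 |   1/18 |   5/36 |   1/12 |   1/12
I(X;Y) = 0.0187, I(X;f(Y)) = 0.0077, inequality holds: 0.0187 ≥ 0.0077

Data Processing Inequality: For any Markov chain X → Y → Z, we have I(X;Y) ≥ I(X;Z).

Here Z = f(Y) is a deterministic function of Y, forming X → Y → Z.

Original I(X;Y) = 0.0187 dits

After applying f:
P(X,Z) where Z=f(Y):
- P(X,Z=0) = P(X,Y=2) + P(X,Y=3)
- P(X,Z=1) = P(X,Y=0) + P(X,Y=1)

I(X;Z) = I(X;f(Y)) = 0.0077 dits

Verification: 0.0187 ≥ 0.0077 ✓

Information cannot be created by processing; the function f can only lose information about X.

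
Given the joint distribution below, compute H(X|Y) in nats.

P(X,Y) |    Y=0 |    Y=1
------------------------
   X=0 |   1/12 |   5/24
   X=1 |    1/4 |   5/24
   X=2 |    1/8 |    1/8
1.0374 nats

Using the chain rule: H(X|Y) = H(X,Y) - H(Y)

First, compute H(X,Y) = 1.7271 nats

Marginal P(Y) = (11/24, 13/24)
H(Y) = 0.6897 nats

H(X|Y) = H(X,Y) - H(Y) = 1.7271 - 0.6897 = 1.0374 nats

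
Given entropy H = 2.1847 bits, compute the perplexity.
4.5463

Perplexity is 2^H (or exp(H) for natural log).

H = 2.1847 bits
Perplexity = 2^2.1847 = 4.5463

Interpretation: The model's uncertainty is equivalent to choosing uniformly among 4.5 options.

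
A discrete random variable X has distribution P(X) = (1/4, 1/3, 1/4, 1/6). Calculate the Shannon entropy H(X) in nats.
1.3580 nats

Shannon entropy is H(X) = -Σ p(x) log p(x).

For P = (1/4, 1/3, 1/4, 1/6):
H = -1/4 × log_e(1/4) -1/3 × log_e(1/3) -1/4 × log_e(1/4) -1/6 × log_e(1/6)
H = 1.3580 nats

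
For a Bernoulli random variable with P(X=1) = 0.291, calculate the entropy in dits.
0.2619 dits

The binary entropy function is:
H(p) = -p log(p) - (1-p) log(1-p)

H(0.291) = -0.291 × log_10(0.291) - 0.709 × log_10(0.709)
H(0.291) = 0.2619 dits

Note: Binary entropy is maximized at p=0.5 (H=1 bit) and minimized at p=0 or p=1 (H=0).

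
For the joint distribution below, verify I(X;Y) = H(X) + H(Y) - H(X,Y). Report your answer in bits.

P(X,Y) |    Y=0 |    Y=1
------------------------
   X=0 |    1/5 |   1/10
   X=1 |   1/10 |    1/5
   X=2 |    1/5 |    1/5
I(X;Y) = 0.0490 bits

Mutual information has multiple equivalent forms:
- I(X;Y) = H(X) - H(X|Y)
- I(X;Y) = H(Y) - H(Y|X)
- I(X;Y) = H(X) + H(Y) - H(X,Y)

Computing all quantities:
H(X) = 1.5710, H(Y) = 1.0000, H(X,Y) = 2.5219
H(X|Y) = 1.5219, H(Y|X) = 0.9510

Verification:
H(X) - H(X|Y) = 1.5710 - 1.5219 = 0.0490
H(Y) - H(Y|X) = 1.0000 - 0.9510 = 0.0490
H(X) + H(Y) - H(X,Y) = 1.5710 + 1.0000 - 2.5219 = 0.0490

All forms give I(X;Y) = 0.0490 bits. ✓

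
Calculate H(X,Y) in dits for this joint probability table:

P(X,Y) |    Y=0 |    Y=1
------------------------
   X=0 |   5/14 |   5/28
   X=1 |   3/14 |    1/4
0.5872 dits

Joint entropy is H(X,Y) = -Σ_{x,y} p(x,y) log p(x,y).

Summing over all non-zero entries:
H(X,Y) = -[5/14·log_10(5/14) + 5/28·log_10(5/28) + 3/14·log_10(3/14) + 1/4·log_10(1/4)]
H(X,Y) = 0.5872 dits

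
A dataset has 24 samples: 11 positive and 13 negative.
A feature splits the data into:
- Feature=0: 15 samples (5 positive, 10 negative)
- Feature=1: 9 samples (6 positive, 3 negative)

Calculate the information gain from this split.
0.0767 bits

Information Gain = H(Y) - H(Y|Feature)

Before split:
P(positive) = 11/24 = 0.4583
H(Y) = 0.9950 bits

After split:
Feature=0: H = 0.9183 bits (weight = 15/24)
Feature=1: H = 0.9183 bits (weight = 9/24)
H(Y|Feature) = (15/24)×0.9183 + (9/24)×0.9183 = 0.9183 bits

Information Gain = 0.9950 - 0.9183 = 0.0767 bits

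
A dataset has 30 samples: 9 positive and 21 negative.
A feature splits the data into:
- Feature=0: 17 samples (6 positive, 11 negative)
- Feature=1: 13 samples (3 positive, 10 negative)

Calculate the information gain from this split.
0.0128 bits

Information Gain = H(Y) - H(Y|Feature)

Before split:
P(positive) = 9/30 = 0.3000
H(Y) = 0.8813 bits

After split:
Feature=0: H = 0.9367 bits (weight = 17/30)
Feature=1: H = 0.7793 bits (weight = 13/30)
H(Y|Feature) = (17/30)×0.9367 + (13/30)×0.7793 = 0.8685 bits

Information Gain = 0.8813 - 0.8685 = 0.0128 bits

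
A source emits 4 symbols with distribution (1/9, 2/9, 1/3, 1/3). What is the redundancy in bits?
0.1089 bits

Redundancy measures how far a source is from maximum entropy:
R = H_max - H(X)

Maximum entropy for 4 symbols: H_max = log_2(4) = 2.0000 bits
Actual entropy: H(X) = 1.8911 bits
Redundancy: R = 2.0000 - 1.8911 = 0.1089 bits

This redundancy represents potential for compression: the source could be compressed by 0.1089 bits per symbol.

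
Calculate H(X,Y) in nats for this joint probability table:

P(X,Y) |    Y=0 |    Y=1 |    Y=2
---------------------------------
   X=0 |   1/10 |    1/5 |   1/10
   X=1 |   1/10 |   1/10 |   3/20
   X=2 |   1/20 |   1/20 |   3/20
2.1116 nats

Joint entropy is H(X,Y) = -Σ_{x,y} p(x,y) log p(x,y).

Summing over all non-zero entries:
H(X,Y) = -[1/10·log_e(1/10) + 1/5·log_e(1/5) + 1/10·log_e(1/10) + 1/10·log_e(1/10) + 1/10·log_e(1/10) + 3/20·log_e(3/20) + 1/20·log_e(1/20) + 1/20·log_e(1/20) + 3/20·log_e(3/20)]
H(X,Y) = 2.1116 nats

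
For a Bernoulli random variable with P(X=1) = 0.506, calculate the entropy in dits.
0.3010 dits

The binary entropy function is:
H(p) = -p log(p) - (1-p) log(1-p)

H(0.506) = -0.506 × log_10(0.506) - 0.494 × log_10(0.494)
H(0.506) = 0.3010 dits

Note: Binary entropy is maximized at p=0.5 (H=1 bit) and minimized at p=0 or p=1 (H=0).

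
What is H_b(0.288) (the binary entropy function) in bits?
0.8661 bits

The binary entropy function is:
H(p) = -p log(p) - (1-p) log(1-p)

H(0.288) = -0.288 × log_2(0.288) - 0.712 × log_2(0.712)
H(0.288) = 0.8661 bits

Note: Binary entropy is maximized at p=0.5 (H=1 bit) and minimized at p=0 or p=1 (H=0).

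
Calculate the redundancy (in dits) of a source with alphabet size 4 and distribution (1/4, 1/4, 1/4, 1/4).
0.0000 dits

Redundancy measures how far a source is from maximum entropy:
R = H_max - H(X)

Maximum entropy for 4 symbols: H_max = log_10(4) = 0.6021 dits
Actual entropy: H(X) = 0.6021 dits
Redundancy: R = 0.6021 - 0.6021 = 0.0000 dits

This redundancy represents potential for compression: the source could be compressed by 0.0000 dits per symbol.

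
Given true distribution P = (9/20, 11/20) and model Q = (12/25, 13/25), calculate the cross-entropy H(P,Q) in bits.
0.9954 bits

Cross-entropy: H(P,Q) = -Σ p(x) log q(x)

Alternatively: H(P,Q) = H(P) + D_KL(P||Q)
H(P) = 0.9928 bits
D_KL(P||Q) = 0.0026 bits

H(P,Q) = 0.9928 + 0.0026 = 0.9954 bits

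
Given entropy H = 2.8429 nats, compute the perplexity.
17.1655

Perplexity is e^H (or exp(H) for natural log).

H = 2.8429 nats
Perplexity = e^2.8429 = 17.1655

Interpretation: The model's uncertainty is equivalent to choosing uniformly among 17.2 options.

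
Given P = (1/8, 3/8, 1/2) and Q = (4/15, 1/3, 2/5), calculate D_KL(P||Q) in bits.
0.0880 bits

KL divergence: D_KL(P||Q) = Σ p(x) log(p(x)/q(x))

Computing term by term:
  x=0: 1/8 × log_2[(1/8)/(4/15)] = 1/8 × -1.0931 = -0.1366
  x=1: 3/8 × log_2[(3/8)/(1/3)] = 3/8 × 0.1699 = 0.0637
  x=2: 1/2 × log_2[(1/2)/(2/5)] = 1/2 × 0.3219 = 0.1610

D_KL(P||Q) = 0.0880 bits

Note: KL divergence is always non-negative and equals 0 iff P = Q.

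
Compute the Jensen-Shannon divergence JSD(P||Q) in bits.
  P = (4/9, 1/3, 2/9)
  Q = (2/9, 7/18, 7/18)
0.0454 bits

Jensen-Shannon divergence is:
JSD(P||Q) = 0.5 × D_KL(P||M) + 0.5 × D_KL(Q||M)
where M = 0.5 × (P + Q) is the mixture distribution.

M = 0.5 × (4/9, 1/3, 2/9) + 0.5 × (2/9, 7/18, 7/18) = (1/3, 13/36, 11/36)

D_KL(P||M) = 0.0439 bits
D_KL(Q||M) = 0.0469 bits

JSD(P||Q) = 0.5 × 0.0439 + 0.5 × 0.0469 = 0.0454 bits

Unlike KL divergence, JSD is symmetric and bounded: 0 ≤ JSD ≤ log(2).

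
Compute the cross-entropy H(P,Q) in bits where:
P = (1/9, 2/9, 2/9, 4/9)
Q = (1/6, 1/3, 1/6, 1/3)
1.9183 bits

Cross-entropy: H(P,Q) = -Σ p(x) log q(x)

Alternatively: H(P,Q) = H(P) + D_KL(P||Q)
H(P) = 1.8366 bits
D_KL(P||Q) = 0.0817 bits

H(P,Q) = 1.8366 + 0.0817 = 1.9183 bits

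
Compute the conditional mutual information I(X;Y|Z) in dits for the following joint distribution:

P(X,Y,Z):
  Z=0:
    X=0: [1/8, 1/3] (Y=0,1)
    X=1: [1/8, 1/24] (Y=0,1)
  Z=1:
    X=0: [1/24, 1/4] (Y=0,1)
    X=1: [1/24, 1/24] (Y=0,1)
0.0346 dits

Conditional mutual information: I(X;Y|Z) = H(X|Z) + H(Y|Z) - H(X,Y|Z)

H(Z) = 0.2873
H(X,Z) = 0.5310 → H(X|Z) = 0.2437
H(Y,Z) = 0.5563 → H(Y|Z) = 0.2689
H(X,Y,Z) = 0.7654 → H(X,Y|Z) = 0.4780

I(X;Y|Z) = 0.2437 + 0.2689 - 0.4780 = 0.0346 dits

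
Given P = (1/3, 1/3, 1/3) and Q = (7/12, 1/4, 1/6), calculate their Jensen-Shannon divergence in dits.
0.0149 dits

Jensen-Shannon divergence is:
JSD(P||Q) = 0.5 × D_KL(P||M) + 0.5 × D_KL(Q||M)
where M = 0.5 × (P + Q) is the mixture distribution.

M = 0.5 × (1/3, 1/3, 1/3) + 0.5 × (7/12, 1/4, 1/6) = (11/24, 7/24, 1/4)

D_KL(P||M) = 0.0149 dits
D_KL(Q||M) = 0.0150 dits

JSD(P||Q) = 0.5 × 0.0149 + 0.5 × 0.0150 = 0.0149 dits

Unlike KL divergence, JSD is symmetric and bounded: 0 ≤ JSD ≤ log(2).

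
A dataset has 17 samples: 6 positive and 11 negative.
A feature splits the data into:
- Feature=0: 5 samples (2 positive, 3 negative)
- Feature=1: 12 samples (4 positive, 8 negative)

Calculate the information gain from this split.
0.0029 bits

Information Gain = H(Y) - H(Y|Feature)

Before split:
P(positive) = 6/17 = 0.3529
H(Y) = 0.9367 bits

After split:
Feature=0: H = 0.9710 bits (weight = 5/17)
Feature=1: H = 0.9183 bits (weight = 12/17)
H(Y|Feature) = (5/17)×0.9710 + (12/17)×0.9183 = 0.9338 bits

Information Gain = 0.9367 - 0.9338 = 0.0029 bits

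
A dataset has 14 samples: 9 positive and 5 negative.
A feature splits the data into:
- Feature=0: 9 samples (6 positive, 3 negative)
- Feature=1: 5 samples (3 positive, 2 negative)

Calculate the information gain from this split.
0.0032 bits

Information Gain = H(Y) - H(Y|Feature)

Before split:
P(positive) = 9/14 = 0.6429
H(Y) = 0.9403 bits

After split:
Feature=0: H = 0.9183 bits (weight = 9/14)
Feature=1: H = 0.9710 bits (weight = 5/14)
H(Y|Feature) = (9/14)×0.9183 + (5/14)×0.9710 = 0.9371 bits

Information Gain = 0.9403 - 0.9371 = 0.0032 bits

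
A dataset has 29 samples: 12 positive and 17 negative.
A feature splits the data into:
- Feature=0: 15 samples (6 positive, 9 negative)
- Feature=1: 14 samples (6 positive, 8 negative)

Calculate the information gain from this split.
0.0006 bits

Information Gain = H(Y) - H(Y|Feature)

Before split:
P(positive) = 12/29 = 0.4138
H(Y) = 0.9784 bits

After split:
Feature=0: H = 0.9710 bits (weight = 15/29)
Feature=1: H = 0.9852 bits (weight = 14/29)
H(Y|Feature) = (15/29)×0.9710 + (14/29)×0.9852 = 0.9778 bits

Information Gain = 0.9784 - 0.9778 = 0.0006 bits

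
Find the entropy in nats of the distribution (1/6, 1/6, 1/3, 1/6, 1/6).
1.5607 nats

Shannon entropy is H(X) = -Σ p(x) log p(x).

For P = (1/6, 1/6, 1/3, 1/6, 1/6):
H = -1/6 × log_e(1/6) -1/6 × log_e(1/6) -1/3 × log_e(1/3) -1/6 × log_e(1/6) -1/6 × log_e(1/6)
H = 1.5607 nats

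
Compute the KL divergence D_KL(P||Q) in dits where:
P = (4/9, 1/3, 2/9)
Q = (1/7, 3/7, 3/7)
0.1193 dits

KL divergence: D_KL(P||Q) = Σ p(x) log(p(x)/q(x))

Computing term by term:
  x=0: 4/9 × log_10[(4/9)/(1/7)] = 4/9 × 0.4929 = 0.2191
  x=1: 1/3 × log_10[(1/3)/(3/7)] = 1/3 × -0.1091 = -0.0364
  x=2: 2/9 × log_10[(2/9)/(3/7)] = 2/9 × -0.2852 = -0.0634

D_KL(P||Q) = 0.1193 dits

Note: KL divergence is always non-negative and equals 0 iff P = Q.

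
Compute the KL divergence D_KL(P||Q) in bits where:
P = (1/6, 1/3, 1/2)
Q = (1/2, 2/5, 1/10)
0.8091 bits

KL divergence: D_KL(P||Q) = Σ p(x) log(p(x)/q(x))

Computing term by term:
  x=0: 1/6 × log_2[(1/6)/(1/2)] = 1/6 × -1.5850 = -0.2642
  x=1: 1/3 × log_2[(1/3)/(2/5)] = 1/3 × -0.2630 = -0.0877
  x=2: 1/2 × log_2[(1/2)/(1/10)] = 1/2 × 2.3219 = 1.1610

D_KL(P||Q) = 0.8091 bits

Note: KL divergence is always non-negative and equals 0 iff P = Q.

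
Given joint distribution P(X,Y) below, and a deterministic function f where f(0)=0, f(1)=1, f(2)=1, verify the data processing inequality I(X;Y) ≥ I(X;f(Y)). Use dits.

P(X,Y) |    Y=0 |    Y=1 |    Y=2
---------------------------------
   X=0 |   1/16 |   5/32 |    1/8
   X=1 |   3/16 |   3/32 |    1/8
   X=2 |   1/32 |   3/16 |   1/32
I(X;Y) = 0.0457, I(X;f(Y)) = 0.0246, inequality holds: 0.0457 ≥ 0.0246

Data Processing Inequality: For any Markov chain X → Y → Z, we have I(X;Y) ≥ I(X;Z).

Here Z = f(Y) is a deterministic function of Y, forming X → Y → Z.

Original I(X;Y) = 0.0457 dits

After applying f:
P(X,Z) where Z=f(Y):
- P(X,Z=0) = P(X,Y=0)
- P(X,Z=1) = P(X,Y=1) + P(X,Y=2)

I(X;Z) = I(X;f(Y)) = 0.0246 dits

Verification: 0.0457 ≥ 0.0246 ✓

Information cannot be created by processing; the function f can only lose information about X.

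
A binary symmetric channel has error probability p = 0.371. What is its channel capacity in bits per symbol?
0.0486 bits

For a binary symmetric channel (BSC) with error probability p:
Capacity C = 1 - H(p) bits per symbol

where H(p) = -p log₂(p) - (1-p) log₂(1-p) is the binary entropy function.

H(0.371) = 0.9514 bits
C = 1 - 0.9514 = 0.0486 bits per symbol

This means we can reliably transmit up to 0.0486 bits of information per channel use.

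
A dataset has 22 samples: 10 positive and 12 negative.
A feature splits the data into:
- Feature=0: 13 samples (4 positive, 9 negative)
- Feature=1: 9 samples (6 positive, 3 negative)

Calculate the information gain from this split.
0.0922 bits

Information Gain = H(Y) - H(Y|Feature)

Before split:
P(positive) = 10/22 = 0.4545
H(Y) = 0.9940 bits

After split:
Feature=0: H = 0.8905 bits (weight = 13/22)
Feature=1: H = 0.9183 bits (weight = 9/22)
H(Y|Feature) = (13/22)×0.8905 + (9/22)×0.9183 = 0.9019 bits

Information Gain = 0.9940 - 0.9019 = 0.0922 bits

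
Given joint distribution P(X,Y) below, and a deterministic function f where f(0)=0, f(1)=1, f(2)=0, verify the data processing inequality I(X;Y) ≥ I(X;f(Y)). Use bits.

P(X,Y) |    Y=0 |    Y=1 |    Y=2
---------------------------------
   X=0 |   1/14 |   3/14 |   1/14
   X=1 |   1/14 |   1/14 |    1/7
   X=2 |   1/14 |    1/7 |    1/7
I(X;Y) = 0.0689, I(X;f(Y)) = 0.0599, inequality holds: 0.0689 ≥ 0.0599

Data Processing Inequality: For any Markov chain X → Y → Z, we have I(X;Y) ≥ I(X;Z).

Here Z = f(Y) is a deterministic function of Y, forming X → Y → Z.

Original I(X;Y) = 0.0689 bits

After applying f:
P(X,Z) where Z=f(Y):
- P(X,Z=0) = P(X,Y=0) + P(X,Y=2)
- P(X,Z=1) = P(X,Y=1)

I(X;Z) = I(X;f(Y)) = 0.0599 bits

Verification: 0.0689 ≥ 0.0599 ✓

Information cannot be created by processing; the function f can only lose information about X.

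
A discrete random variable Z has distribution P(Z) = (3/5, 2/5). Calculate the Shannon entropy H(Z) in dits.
0.2923 dits

Shannon entropy is H(X) = -Σ p(x) log p(x).

For P = (3/5, 2/5):
H = -3/5 × log_10(3/5) -2/5 × log_10(2/5)
H = 0.2923 dits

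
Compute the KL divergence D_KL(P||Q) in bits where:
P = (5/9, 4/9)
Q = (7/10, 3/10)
0.0668 bits

KL divergence: D_KL(P||Q) = Σ p(x) log(p(x)/q(x))

Computing term by term:
  x=0: 5/9 × log_2[(5/9)/(7/10)] = 5/9 × -0.3334 = -0.1852
  x=1: 4/9 × log_2[(4/9)/(3/10)] = 4/9 × 0.5670 = 0.2520

D_KL(P||Q) = 0.0668 bits

Note: KL divergence is always non-negative and equals 0 iff P = Q.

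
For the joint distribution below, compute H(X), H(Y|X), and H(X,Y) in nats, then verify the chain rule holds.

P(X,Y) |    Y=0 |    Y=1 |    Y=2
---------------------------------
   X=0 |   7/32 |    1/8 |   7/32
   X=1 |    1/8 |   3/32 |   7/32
H(X,Y) = 1.7392, H(X) = 0.6853, H(Y|X) = 1.0538 (all in nats)

Chain rule: H(X,Y) = H(X) + H(Y|X)

Left side — joint entropy directly:
H(X,Y) = -Σ p(x,y) log p(x,y) = 1.7392 nats

Right side — compute H(Y|X) from the conditional distributions:
P(X) = (9/16, 7/16), so H(X) = 0.6853 nats
H(Y|X) = Σ_x P(X=x) · H(Y|X=x):
  P(Y|X=0) = (7/18, 2/9, 7/18), H(Y|X=0) = 1.0688, weight P(X=0) = 9/16
  P(Y|X=1) = (2/7, 3/14, 1/2), H(Y|X=1) = 1.0346, weight P(X=1) = 7/16
H(Y|X) = 1.0538 nats

H(X) + H(Y|X) = 0.6853 + 1.0538 = 1.7392 nats

Both sides equal 1.7392 nats. ✓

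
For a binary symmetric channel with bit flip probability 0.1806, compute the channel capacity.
0.3186 bits

For a binary symmetric channel (BSC) with error probability p:
Capacity C = 1 - H(p) bits per symbol

where H(p) = -p log₂(p) - (1-p) log₂(1-p) is the binary entropy function.

H(0.1806) = 0.6814 bits
C = 1 - 0.6814 = 0.3186 bits per symbol

This means we can reliably transmit up to 0.3186 bits of information per channel use.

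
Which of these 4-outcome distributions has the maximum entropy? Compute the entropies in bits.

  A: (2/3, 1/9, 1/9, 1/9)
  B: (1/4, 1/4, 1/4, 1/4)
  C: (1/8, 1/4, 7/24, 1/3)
B

For a discrete distribution over n outcomes, entropy is maximized by the uniform distribution.

Computing entropies:
H(A) = 1.4466 bits
H(B) = 2.0000 bits
H(C) = 1.9218 bits

The uniform distribution (where all probabilities equal 1/4) achieves the maximum entropy of log_2(4) = 2.0000 bits.

Distribution B has the highest entropy.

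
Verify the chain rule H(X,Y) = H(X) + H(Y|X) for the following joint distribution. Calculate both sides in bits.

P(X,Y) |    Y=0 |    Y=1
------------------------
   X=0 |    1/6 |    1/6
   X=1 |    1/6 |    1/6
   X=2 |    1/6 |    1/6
H(X,Y) = 2.5850, H(X) = 1.5850, H(Y|X) = 1.0000 (all in bits)

Chain rule: H(X,Y) = H(X) + H(Y|X)

Left side — joint entropy directly:
H(X,Y) = -Σ p(x,y) log p(x,y) = 2.5850 bits

Right side — compute H(Y|X) from the conditional distributions:
P(X) = (1/3, 1/3, 1/3), so H(X) = 1.5850 bits
H(Y|X) = Σ_x P(X=x) · H(Y|X=x):
  P(Y|X=0) = (1/2, 1/2), H(Y|X=0) = 1.0000, weight P(X=0) = 1/3
  P(Y|X=1) = (1/2, 1/2), H(Y|X=1) = 1.0000, weight P(X=1) = 1/3
  P(Y|X=2) = (1/2, 1/2), H(Y|X=2) = 1.0000, weight P(X=2) = 1/3
H(Y|X) = 1.0000 bits

H(X) + H(Y|X) = 1.5850 + 1.0000 = 2.5850 bits

Both sides equal 2.5850 bits. ✓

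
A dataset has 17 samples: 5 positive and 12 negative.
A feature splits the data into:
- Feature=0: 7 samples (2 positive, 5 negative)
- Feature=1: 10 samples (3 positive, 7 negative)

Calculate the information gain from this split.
0.0002 bits

Information Gain = H(Y) - H(Y|Feature)

Before split:
P(positive) = 5/17 = 0.2941
H(Y) = 0.8740 bits

After split:
Feature=0: H = 0.8631 bits (weight = 7/17)
Feature=1: H = 0.8813 bits (weight = 10/17)
H(Y|Feature) = (7/17)×0.8631 + (10/17)×0.8813 = 0.8738 bits

Information Gain = 0.8740 - 0.8738 = 0.0002 bits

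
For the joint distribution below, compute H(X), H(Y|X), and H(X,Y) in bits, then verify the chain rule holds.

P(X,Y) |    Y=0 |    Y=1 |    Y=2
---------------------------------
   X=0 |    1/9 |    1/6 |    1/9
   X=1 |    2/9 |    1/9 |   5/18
H(X,Y) = 2.4830, H(X) = 0.9641, H(Y|X) = 1.5189 (all in bits)

Chain rule: H(X,Y) = H(X) + H(Y|X)

Left side — joint entropy directly:
H(X,Y) = -Σ p(x,y) log p(x,y) = 2.4830 bits

Right side — compute H(Y|X) from the conditional distributions:
P(X) = (7/18, 11/18), so H(X) = 0.9641 bits
H(Y|X) = Σ_x P(X=x) · H(Y|X=x):
  P(Y|X=0) = (2/7, 3/7, 2/7), H(Y|X=0) = 1.5567, weight P(X=0) = 7/18
  P(Y|X=1) = (4/11, 2/11, 5/11), H(Y|X=1) = 1.4949, weight P(X=1) = 11/18
H(Y|X) = 1.5189 bits

H(X) + H(Y|X) = 0.9641 + 1.5189 = 2.4830 bits

Both sides equal 2.4830 bits. ✓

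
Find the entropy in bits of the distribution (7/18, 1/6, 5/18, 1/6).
1.9049 bits

Shannon entropy is H(X) = -Σ p(x) log p(x).

For P = (7/18, 1/6, 5/18, 1/6):
H = -7/18 × log_2(7/18) -1/6 × log_2(1/6) -5/18 × log_2(5/18) -1/6 × log_2(1/6)
H = 1.9049 bits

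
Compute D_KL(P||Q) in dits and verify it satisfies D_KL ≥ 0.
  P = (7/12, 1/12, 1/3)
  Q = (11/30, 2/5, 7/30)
0.1125 dits

KL divergence satisfies the Gibbs inequality: D_KL(P||Q) ≥ 0 for all distributions P, Q.

D_KL(P||Q) = Σ p(x) log(p(x)/q(x))
Term by term:
  x=0: 7/12 × log_10[(7/12)/(11/30)] = 0.1176
  x=1: 1/12 × log_10[(1/12)/(2/5)] = -0.0568
  x=2: 1/3 × log_10[(1/3)/(7/30)] = 0.0516
D_KL(P||Q) = 0.1125 dits

D_KL(P||Q) = 0.1125 ≥ 0 ✓

This non-negativity is a fundamental property: relative entropy cannot be negative because it measures how different Q is from P.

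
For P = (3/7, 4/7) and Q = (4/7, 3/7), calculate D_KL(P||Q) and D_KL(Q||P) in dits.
D_KL(P||Q) = 0.0178, D_KL(Q||P) = 0.0178

KL divergence is not symmetric: D_KL(P||Q) ≠ D_KL(Q||P) in general.

D_KL(P||Q) = 0.0178 dits
D_KL(Q||P) = 0.0178 dits

In this case they happen to be equal (to 4 decimal places).

This asymmetry is why KL divergence is not a true distance metric.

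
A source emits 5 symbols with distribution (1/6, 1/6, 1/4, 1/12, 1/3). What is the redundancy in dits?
0.0401 dits

Redundancy measures how far a source is from maximum entropy:
R = H_max - H(X)

Maximum entropy for 5 symbols: H_max = log_10(5) = 0.6990 dits
Actual entropy: H(X) = 0.6589 dits
Redundancy: R = 0.6990 - 0.6589 = 0.0401 dits

This redundancy represents potential for compression: the source could be compressed by 0.0401 dits per symbol.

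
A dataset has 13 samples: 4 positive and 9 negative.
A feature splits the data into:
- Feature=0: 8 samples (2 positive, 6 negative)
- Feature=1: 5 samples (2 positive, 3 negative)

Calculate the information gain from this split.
0.0178 bits

Information Gain = H(Y) - H(Y|Feature)

Before split:
P(positive) = 4/13 = 0.3077
H(Y) = 0.8905 bits

After split:
Feature=0: H = 0.8113 bits (weight = 8/13)
Feature=1: H = 0.9710 bits (weight = 5/13)
H(Y|Feature) = (8/13)×0.8113 + (5/13)×0.9710 = 0.8727 bits

Information Gain = 0.8905 - 0.8727 = 0.0178 bits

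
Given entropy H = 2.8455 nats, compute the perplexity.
17.2102

Perplexity is e^H (or exp(H) for natural log).

H = 2.8455 nats
Perplexity = e^2.8455 = 17.2102

Interpretation: The model's uncertainty is equivalent to choosing uniformly among 17.2 options.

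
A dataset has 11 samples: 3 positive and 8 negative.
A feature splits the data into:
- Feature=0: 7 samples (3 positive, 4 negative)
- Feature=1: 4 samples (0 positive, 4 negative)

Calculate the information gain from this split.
0.2184 bits

Information Gain = H(Y) - H(Y|Feature)

Before split:
P(positive) = 3/11 = 0.2727
H(Y) = 0.8454 bits

After split:
Feature=0: H = 0.9852 bits (weight = 7/11)
Feature=1: H = 0.0000 bits (weight = 4/11)
H(Y|Feature) = (7/11)×0.9852 + (4/11)×0.0000 = 0.6270 bits

Information Gain = 0.8454 - 0.6270 = 0.2184 bits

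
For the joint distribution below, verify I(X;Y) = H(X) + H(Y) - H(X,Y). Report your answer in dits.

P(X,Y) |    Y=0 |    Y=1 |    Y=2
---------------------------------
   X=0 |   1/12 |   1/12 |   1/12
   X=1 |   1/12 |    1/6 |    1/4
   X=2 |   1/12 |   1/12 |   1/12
I(X;Y) = 0.0098 dits

Mutual information has multiple equivalent forms:
- I(X;Y) = H(X) - H(X|Y)
- I(X;Y) = H(Y) - H(Y|X)
- I(X;Y) = H(X) + H(Y) - H(X,Y)

Computing all quantities:
H(X) = 0.4515, H(Y) = 0.4680, H(X,Y) = 0.9097
H(X|Y) = 0.4418, H(Y|X) = 0.4582

Verification:
H(X) - H(X|Y) = 0.4515 - 0.4418 = 0.0098
H(Y) - H(Y|X) = 0.4680 - 0.4582 = 0.0098
H(X) + H(Y) - H(X,Y) = 0.4515 + 0.4680 - 0.9097 = 0.0098

All forms give I(X;Y) = 0.0098 dits. ✓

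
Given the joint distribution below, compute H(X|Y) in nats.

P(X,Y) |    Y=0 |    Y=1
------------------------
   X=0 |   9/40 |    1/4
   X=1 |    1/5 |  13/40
0.6875 nats

Using the chain rule: H(X|Y) = H(X,Y) - H(Y)

First, compute H(X,Y) = 1.3694 nats

Marginal P(Y) = (17/40, 23/40)
H(Y) = 0.6819 nats

H(X|Y) = H(X,Y) - H(Y) = 1.3694 - 0.6819 = 0.6875 nats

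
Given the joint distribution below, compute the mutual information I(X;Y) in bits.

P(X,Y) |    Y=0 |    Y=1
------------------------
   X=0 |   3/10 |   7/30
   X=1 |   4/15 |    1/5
0.0001 bits

Mutual information: I(X;Y) = H(X) + H(Y) - H(X,Y)

Marginals:
P(X) = (8/15, 7/15), H(X) = 0.9968 bits
P(Y) = (17/30, 13/30), H(Y) = 0.9871 bits

Joint entropy: H(X,Y) = 1.9839 bits

I(X;Y) = 0.9968 + 0.9871 - 1.9839 = 0.0001 bits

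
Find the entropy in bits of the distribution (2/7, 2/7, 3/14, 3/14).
1.9852 bits

Shannon entropy is H(X) = -Σ p(x) log p(x).

For P = (2/7, 2/7, 3/14, 3/14):
H = -2/7 × log_2(2/7) -2/7 × log_2(2/7) -3/14 × log_2(3/14) -3/14 × log_2(3/14)
H = 1.9852 bits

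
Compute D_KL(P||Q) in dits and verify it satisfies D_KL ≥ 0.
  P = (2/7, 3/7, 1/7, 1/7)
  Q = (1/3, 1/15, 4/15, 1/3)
0.2359 dits

KL divergence satisfies the Gibbs inequality: D_KL(P||Q) ≥ 0 for all distributions P, Q.

D_KL(P||Q) = Σ p(x) log(p(x)/q(x))
Term by term:
  x=0: 2/7 × log_10[(2/7)/(1/3)] = -0.0191
  x=1: 3/7 × log_10[(3/7)/(1/15)] = 0.3463
  x=2: 1/7 × log_10[(1/7)/(4/15)] = -0.0387
  x=3: 1/7 × log_10[(1/7)/(1/3)] = -0.0526
D_KL(P||Q) = 0.2359 dits

D_KL(P||Q) = 0.2359 ≥ 0 ✓

This non-negativity is a fundamental property: relative entropy cannot be negative because it measures how different Q is from P.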